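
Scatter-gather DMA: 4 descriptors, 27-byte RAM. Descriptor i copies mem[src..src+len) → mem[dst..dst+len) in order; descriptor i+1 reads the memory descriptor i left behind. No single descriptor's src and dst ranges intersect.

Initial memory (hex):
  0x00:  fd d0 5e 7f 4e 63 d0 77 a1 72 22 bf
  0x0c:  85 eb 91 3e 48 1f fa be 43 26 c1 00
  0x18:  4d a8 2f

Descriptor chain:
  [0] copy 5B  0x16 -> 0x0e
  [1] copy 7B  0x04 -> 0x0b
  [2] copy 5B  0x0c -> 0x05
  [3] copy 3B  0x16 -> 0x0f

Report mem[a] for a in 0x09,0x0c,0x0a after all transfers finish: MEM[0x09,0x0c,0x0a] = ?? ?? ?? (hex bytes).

  after D0: wrote 5B at 0x0e = c1004da82f
  after D1: wrote 7B at 0x0b = 4e63d077a17222
  after D2: wrote 5B at 0x05 = 63d077a172
  after D3: wrote 3B at 0x0f = c1004d
query mem[0x09]=0x72, mem[0x0c]=0x63, mem[0x0a]=0x22

MEM[0x09,0x0c,0x0a] = 72 63 22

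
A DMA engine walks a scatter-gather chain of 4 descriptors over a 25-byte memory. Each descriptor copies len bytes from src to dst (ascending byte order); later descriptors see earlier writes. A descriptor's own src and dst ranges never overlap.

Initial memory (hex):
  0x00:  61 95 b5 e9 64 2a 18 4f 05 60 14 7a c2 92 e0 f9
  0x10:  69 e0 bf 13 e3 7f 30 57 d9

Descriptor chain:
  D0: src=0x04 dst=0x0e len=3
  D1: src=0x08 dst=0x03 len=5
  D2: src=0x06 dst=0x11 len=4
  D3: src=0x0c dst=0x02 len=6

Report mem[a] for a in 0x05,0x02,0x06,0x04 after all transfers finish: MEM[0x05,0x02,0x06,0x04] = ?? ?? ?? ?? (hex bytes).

MEM[0x05,0x02,0x06,0x04] = 2a c2 18 64

D0: mem[0x0e..0x10] <- [64 2a 18]
D1: mem[0x03..0x07] <- [05 60 14 7a c2]
D2: mem[0x11..0x14] <- [7a c2 05 60]
D3: mem[0x02..0x07] <- [c2 92 64 2a 18 7a]
query mem[0x05]=0x2a, mem[0x02]=0xc2, mem[0x06]=0x18, mem[0x04]=0x64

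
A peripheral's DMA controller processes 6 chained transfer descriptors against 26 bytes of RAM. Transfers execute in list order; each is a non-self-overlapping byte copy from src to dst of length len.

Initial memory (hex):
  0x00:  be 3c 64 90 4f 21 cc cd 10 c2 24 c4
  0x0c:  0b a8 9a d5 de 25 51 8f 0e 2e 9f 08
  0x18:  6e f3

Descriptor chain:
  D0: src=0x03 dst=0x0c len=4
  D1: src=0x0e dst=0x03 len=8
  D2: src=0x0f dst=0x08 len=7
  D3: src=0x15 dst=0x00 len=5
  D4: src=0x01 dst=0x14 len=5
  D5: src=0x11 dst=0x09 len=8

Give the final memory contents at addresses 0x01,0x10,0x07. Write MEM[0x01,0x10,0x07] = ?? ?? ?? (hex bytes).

[0] 0x03->0x0c len=4 : 90 4f 21 cc
[1] 0x0e->0x03 len=8 : 21 cc de 25 51 8f 0e 2e
[2] 0x0f->0x08 len=7 : cc de 25 51 8f 0e 2e
[3] 0x15->0x00 len=5 : 2e 9f 08 6e f3
[4] 0x01->0x14 len=5 : 9f 08 6e f3 de
[5] 0x11->0x09 len=8 : 25 51 8f 9f 08 6e f3 de
query mem[0x01]=0x9f, mem[0x10]=0xde, mem[0x07]=0x51

MEM[0x01,0x10,0x07] = 9f de 51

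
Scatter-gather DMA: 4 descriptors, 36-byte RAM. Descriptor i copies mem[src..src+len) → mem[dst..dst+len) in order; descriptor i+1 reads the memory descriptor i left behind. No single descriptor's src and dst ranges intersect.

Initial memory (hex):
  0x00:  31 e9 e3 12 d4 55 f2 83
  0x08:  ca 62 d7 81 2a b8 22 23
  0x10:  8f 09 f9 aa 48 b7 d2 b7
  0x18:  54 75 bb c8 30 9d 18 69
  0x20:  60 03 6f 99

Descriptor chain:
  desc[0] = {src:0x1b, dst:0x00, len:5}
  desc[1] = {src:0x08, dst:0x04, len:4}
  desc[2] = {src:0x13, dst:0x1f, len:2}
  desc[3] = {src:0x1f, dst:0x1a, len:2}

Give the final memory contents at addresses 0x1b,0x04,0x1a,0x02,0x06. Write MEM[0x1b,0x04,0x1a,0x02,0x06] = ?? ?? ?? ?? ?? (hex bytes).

MEM[0x1b,0x04,0x1a,0x02,0x06] = 48 ca aa 9d d7

#0 dst[0x00+5] := {0xc8,0x30,0x9d,0x18,0x69}
#1 dst[0x04+4] := {0xca,0x62,0xd7,0x81}
#2 dst[0x1f+2] := {0xaa,0x48}
#3 dst[0x1a+2] := {0xaa,0x48}
query mem[0x1b]=0x48, mem[0x04]=0xca, mem[0x1a]=0xaa, mem[0x02]=0x9d, mem[0x06]=0xd7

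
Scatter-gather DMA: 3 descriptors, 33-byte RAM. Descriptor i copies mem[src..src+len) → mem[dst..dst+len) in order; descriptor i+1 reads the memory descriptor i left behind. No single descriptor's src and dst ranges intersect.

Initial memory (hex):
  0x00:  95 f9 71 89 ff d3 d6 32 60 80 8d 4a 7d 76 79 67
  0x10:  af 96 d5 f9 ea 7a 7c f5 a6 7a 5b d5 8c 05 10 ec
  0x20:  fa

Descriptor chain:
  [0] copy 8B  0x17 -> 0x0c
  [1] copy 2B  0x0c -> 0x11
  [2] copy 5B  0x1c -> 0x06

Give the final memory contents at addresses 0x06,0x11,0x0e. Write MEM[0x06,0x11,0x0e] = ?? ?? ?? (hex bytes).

MEM[0x06,0x11,0x0e] = 8c f5 7a

D0: mem[0x0c..0x13] <- [f5 a6 7a 5b d5 8c 05 10]
D1: mem[0x11..0x12] <- [f5 a6]
D2: mem[0x06..0x0a] <- [8c 05 10 ec fa]
query mem[0x06]=0x8c, mem[0x11]=0xf5, mem[0x0e]=0x7a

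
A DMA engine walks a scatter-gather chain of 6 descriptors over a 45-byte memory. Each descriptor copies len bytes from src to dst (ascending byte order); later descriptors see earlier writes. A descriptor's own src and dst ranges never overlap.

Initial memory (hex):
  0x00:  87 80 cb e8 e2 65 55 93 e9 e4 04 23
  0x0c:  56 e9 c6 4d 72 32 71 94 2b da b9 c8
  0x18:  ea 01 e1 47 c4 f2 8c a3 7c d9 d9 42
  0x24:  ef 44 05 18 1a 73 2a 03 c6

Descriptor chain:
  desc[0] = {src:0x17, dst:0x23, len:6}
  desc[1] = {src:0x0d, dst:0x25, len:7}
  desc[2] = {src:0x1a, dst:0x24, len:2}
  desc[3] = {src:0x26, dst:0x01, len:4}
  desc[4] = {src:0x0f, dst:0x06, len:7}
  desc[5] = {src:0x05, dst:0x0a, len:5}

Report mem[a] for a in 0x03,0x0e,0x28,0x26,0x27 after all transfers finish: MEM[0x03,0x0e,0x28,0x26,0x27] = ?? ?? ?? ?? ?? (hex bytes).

MEM[0x03,0x0e,0x28,0x26,0x27] = 72 71 72 c6 4d

D0: mem[0x23..0x28] <- [c8 ea 01 e1 47 c4]
D1: mem[0x25..0x2b] <- [e9 c6 4d 72 32 71 94]
D2: mem[0x24..0x25] <- [e1 47]
D3: mem[0x01..0x04] <- [c6 4d 72 32]
D4: mem[0x06..0x0c] <- [4d 72 32 71 94 2b da]
D5: mem[0x0a..0x0e] <- [65 4d 72 32 71]
query mem[0x03]=0x72, mem[0x0e]=0x71, mem[0x28]=0x72, mem[0x26]=0xc6, mem[0x27]=0x4d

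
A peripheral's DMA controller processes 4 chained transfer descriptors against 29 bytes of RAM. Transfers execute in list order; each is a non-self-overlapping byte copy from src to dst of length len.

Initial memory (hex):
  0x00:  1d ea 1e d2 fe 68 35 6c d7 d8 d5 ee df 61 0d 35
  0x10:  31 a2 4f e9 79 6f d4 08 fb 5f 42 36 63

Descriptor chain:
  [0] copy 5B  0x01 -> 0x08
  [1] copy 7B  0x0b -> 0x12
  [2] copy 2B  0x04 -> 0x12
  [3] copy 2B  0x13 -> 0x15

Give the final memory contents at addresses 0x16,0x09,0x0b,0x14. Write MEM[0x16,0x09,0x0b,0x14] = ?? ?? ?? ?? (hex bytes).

[0] 0x01->0x08 len=5 : ea 1e d2 fe 68
[1] 0x0b->0x12 len=7 : fe 68 61 0d 35 31 a2
[2] 0x04->0x12 len=2 : fe 68
[3] 0x13->0x15 len=2 : 68 61
query mem[0x16]=0x61, mem[0x09]=0x1e, mem[0x0b]=0xfe, mem[0x14]=0x61

MEM[0x16,0x09,0x0b,0x14] = 61 1e fe 61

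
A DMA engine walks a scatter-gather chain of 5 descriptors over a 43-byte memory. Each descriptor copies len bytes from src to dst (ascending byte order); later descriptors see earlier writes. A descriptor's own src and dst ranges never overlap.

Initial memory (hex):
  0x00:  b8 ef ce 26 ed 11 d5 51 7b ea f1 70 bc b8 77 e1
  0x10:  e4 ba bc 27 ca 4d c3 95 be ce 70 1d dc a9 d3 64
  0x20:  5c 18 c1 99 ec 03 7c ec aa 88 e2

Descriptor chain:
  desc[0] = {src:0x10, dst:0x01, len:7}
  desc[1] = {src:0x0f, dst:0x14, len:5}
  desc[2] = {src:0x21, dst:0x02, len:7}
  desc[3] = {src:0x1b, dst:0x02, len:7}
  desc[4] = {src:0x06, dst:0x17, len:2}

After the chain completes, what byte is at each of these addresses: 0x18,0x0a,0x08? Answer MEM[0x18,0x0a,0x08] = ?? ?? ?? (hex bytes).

D0: mem[0x01..0x07] <- [e4 ba bc 27 ca 4d c3]
D1: mem[0x14..0x18] <- [e1 e4 ba bc 27]
D2: mem[0x02..0x08] <- [18 c1 99 ec 03 7c ec]
D3: mem[0x02..0x08] <- [1d dc a9 d3 64 5c 18]
D4: mem[0x17..0x18] <- [64 5c]
query mem[0x18]=0x5c, mem[0x0a]=0xf1, mem[0x08]=0x18

MEM[0x18,0x0a,0x08] = 5c f1 18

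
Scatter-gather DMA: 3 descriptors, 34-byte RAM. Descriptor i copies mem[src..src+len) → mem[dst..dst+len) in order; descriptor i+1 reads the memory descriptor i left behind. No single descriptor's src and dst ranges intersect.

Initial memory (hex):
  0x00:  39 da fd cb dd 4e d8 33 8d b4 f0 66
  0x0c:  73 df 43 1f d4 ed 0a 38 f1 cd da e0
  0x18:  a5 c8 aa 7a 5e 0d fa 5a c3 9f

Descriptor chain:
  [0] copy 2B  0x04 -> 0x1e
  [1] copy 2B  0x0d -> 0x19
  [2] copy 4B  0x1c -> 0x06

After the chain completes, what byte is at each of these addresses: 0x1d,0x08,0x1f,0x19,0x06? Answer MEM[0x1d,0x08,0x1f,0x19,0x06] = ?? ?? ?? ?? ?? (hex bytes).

D0: mem[0x1e..0x1f] <- [dd 4e]
D1: mem[0x19..0x1a] <- [df 43]
D2: mem[0x06..0x09] <- [5e 0d dd 4e]
query mem[0x1d]=0x0d, mem[0x08]=0xdd, mem[0x1f]=0x4e, mem[0x19]=0xdf, mem[0x06]=0x5e

MEM[0x1d,0x08,0x1f,0x19,0x06] = 0d dd 4e df 5e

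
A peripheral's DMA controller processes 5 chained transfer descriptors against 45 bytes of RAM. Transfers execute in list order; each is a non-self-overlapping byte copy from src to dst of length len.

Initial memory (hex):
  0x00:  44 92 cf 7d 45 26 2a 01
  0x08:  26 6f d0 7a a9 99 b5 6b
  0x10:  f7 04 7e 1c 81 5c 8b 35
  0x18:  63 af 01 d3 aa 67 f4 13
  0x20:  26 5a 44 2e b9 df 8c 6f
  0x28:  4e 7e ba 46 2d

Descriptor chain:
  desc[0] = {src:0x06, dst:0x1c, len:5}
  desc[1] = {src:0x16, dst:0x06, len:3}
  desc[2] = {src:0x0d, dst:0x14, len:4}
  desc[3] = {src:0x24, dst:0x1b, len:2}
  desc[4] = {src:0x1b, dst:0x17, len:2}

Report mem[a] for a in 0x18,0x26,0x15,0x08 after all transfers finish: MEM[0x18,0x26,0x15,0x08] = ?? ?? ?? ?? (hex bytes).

MEM[0x18,0x26,0x15,0x08] = df 8c b5 63

#0 dst[0x1c+5] := {0x2a,0x01,0x26,0x6f,0xd0}
#1 dst[0x06+3] := {0x8b,0x35,0x63}
#2 dst[0x14+4] := {0x99,0xb5,0x6b,0xf7}
#3 dst[0x1b+2] := {0xb9,0xdf}
#4 dst[0x17+2] := {0xb9,0xdf}
query mem[0x18]=0xdf, mem[0x26]=0x8c, mem[0x15]=0xb5, mem[0x08]=0x63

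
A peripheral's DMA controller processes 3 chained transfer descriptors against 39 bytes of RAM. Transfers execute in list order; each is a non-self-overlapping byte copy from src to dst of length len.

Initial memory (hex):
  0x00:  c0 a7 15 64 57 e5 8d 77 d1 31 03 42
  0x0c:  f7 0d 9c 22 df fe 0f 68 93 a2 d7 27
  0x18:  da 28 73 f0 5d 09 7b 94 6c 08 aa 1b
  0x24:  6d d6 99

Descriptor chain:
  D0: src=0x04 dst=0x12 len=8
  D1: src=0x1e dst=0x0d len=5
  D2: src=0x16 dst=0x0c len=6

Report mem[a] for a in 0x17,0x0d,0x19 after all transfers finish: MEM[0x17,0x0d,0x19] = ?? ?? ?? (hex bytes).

MEM[0x17,0x0d,0x19] = 31 31 42

  after D0: wrote 8B at 0x12 = 57e58d77d1310342
  after D1: wrote 5B at 0x0d = 7b946c08aa
  after D2: wrote 6B at 0x0c = d131034273f0
query mem[0x17]=0x31, mem[0x0d]=0x31, mem[0x19]=0x42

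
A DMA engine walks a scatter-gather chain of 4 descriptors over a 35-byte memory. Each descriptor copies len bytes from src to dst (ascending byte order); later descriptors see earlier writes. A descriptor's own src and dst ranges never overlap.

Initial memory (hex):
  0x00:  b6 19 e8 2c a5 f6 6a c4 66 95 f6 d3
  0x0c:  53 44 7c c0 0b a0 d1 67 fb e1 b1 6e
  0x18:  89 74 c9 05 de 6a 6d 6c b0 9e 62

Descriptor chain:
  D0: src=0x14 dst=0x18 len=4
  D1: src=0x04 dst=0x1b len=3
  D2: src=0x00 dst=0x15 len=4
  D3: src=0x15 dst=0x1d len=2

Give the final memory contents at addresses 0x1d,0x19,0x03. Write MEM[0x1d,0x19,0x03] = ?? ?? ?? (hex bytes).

MEM[0x1d,0x19,0x03] = b6 e1 2c

#0 dst[0x18+4] := {0xfb,0xe1,0xb1,0x6e}
#1 dst[0x1b+3] := {0xa5,0xf6,0x6a}
#2 dst[0x15+4] := {0xb6,0x19,0xe8,0x2c}
#3 dst[0x1d+2] := {0xb6,0x19}
query mem[0x1d]=0xb6, mem[0x19]=0xe1, mem[0x03]=0x2c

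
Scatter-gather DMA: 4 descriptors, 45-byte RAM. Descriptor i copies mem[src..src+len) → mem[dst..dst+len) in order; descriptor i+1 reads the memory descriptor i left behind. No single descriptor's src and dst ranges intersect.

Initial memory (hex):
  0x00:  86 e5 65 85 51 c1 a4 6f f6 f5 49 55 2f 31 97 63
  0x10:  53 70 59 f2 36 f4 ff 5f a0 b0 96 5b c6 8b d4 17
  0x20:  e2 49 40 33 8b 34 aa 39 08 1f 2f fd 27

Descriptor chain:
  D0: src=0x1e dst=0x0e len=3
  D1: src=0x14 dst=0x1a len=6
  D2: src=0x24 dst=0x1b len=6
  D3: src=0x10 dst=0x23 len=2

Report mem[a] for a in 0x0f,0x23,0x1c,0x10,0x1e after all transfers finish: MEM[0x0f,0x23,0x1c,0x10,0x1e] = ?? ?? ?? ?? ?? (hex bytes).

[0] 0x1e->0x0e len=3 : d4 17 e2
[1] 0x14->0x1a len=6 : 36 f4 ff 5f a0 b0
[2] 0x24->0x1b len=6 : 8b 34 aa 39 08 1f
[3] 0x10->0x23 len=2 : e2 70
query mem[0x0f]=0x17, mem[0x23]=0xe2, mem[0x1c]=0x34, mem[0x10]=0xe2, mem[0x1e]=0x39

MEM[0x0f,0x23,0x1c,0x10,0x1e] = 17 e2 34 e2 39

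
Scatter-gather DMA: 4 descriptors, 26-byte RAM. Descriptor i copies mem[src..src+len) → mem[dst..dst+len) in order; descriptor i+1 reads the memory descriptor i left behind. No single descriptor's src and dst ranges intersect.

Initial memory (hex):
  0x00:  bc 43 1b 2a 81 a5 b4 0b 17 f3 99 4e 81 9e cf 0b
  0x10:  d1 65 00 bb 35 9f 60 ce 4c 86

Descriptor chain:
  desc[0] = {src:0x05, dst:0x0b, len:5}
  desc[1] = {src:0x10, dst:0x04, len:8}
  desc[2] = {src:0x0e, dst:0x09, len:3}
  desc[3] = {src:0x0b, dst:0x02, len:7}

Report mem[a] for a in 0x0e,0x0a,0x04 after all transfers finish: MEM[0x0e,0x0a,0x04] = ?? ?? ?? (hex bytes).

MEM[0x0e,0x0a,0x04] = 17 f3 0b

#0 dst[0x0b+5] := {0xa5,0xb4,0x0b,0x17,0xf3}
#1 dst[0x04+8] := {0xd1,0x65,0x00,0xbb,0x35,0x9f,0x60,0xce}
#2 dst[0x09+3] := {0x17,0xf3,0xd1}
#3 dst[0x02+7] := {0xd1,0xb4,0x0b,0x17,0xf3,0xd1,0x65}
query mem[0x0e]=0x17, mem[0x0a]=0xf3, mem[0x04]=0x0b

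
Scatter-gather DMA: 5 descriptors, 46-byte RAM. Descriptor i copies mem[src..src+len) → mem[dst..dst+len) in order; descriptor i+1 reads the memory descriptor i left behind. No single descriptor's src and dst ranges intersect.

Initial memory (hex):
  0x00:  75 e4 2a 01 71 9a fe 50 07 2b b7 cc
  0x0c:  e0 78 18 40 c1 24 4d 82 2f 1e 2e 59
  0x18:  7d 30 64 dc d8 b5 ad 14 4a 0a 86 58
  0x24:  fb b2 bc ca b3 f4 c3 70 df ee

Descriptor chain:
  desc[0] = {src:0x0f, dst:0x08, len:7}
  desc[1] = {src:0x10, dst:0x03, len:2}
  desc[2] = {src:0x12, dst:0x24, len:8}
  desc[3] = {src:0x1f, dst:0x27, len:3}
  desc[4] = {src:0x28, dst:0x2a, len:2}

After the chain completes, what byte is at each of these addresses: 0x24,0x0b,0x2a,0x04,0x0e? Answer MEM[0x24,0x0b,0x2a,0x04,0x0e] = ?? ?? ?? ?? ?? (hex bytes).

MEM[0x24,0x0b,0x2a,0x04,0x0e] = 4d 4d 4a 24 1e

D0: mem[0x08..0x0e] <- [40 c1 24 4d 82 2f 1e]
D1: mem[0x03..0x04] <- [c1 24]
D2: mem[0x24..0x2b] <- [4d 82 2f 1e 2e 59 7d 30]
D3: mem[0x27..0x29] <- [14 4a 0a]
D4: mem[0x2a..0x2b] <- [4a 0a]
query mem[0x24]=0x4d, mem[0x0b]=0x4d, mem[0x2a]=0x4a, mem[0x04]=0x24, mem[0x0e]=0x1e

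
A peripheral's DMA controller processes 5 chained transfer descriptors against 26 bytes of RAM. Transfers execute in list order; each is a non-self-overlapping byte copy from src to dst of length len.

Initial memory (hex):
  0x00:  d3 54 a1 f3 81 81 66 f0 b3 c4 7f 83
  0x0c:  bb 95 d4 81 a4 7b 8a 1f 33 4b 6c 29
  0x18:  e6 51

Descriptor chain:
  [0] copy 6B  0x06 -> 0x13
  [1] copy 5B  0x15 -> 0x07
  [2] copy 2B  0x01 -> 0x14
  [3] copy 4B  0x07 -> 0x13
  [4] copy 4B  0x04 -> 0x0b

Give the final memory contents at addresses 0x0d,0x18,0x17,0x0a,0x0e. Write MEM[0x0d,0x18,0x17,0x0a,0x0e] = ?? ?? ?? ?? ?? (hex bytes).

  after D0: wrote 6B at 0x13 = 66f0b3c47f83
  after D1: wrote 5B at 0x07 = b3c47f8351
  after D2: wrote 2B at 0x14 = 54a1
  after D3: wrote 4B at 0x13 = b3c47f83
  after D4: wrote 4B at 0x0b = 818166b3
query mem[0x0d]=0x66, mem[0x18]=0x83, mem[0x17]=0x7f, mem[0x0a]=0x83, mem[0x0e]=0xb3

MEM[0x0d,0x18,0x17,0x0a,0x0e] = 66 83 7f 83 b3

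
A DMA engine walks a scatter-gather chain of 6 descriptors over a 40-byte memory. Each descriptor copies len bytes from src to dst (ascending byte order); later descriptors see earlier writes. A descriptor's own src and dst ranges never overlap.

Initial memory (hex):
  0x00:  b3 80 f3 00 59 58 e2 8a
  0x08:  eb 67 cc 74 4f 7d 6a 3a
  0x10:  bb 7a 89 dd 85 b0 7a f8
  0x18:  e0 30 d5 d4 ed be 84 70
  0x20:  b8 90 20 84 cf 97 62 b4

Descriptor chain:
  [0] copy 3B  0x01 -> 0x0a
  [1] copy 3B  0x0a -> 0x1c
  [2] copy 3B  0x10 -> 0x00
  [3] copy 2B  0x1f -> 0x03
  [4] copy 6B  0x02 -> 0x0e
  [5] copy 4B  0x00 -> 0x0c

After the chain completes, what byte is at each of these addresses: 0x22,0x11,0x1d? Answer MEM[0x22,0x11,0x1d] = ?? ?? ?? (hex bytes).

  after D0: wrote 3B at 0x0a = 80f300
  after D1: wrote 3B at 0x1c = 80f300
  after D2: wrote 3B at 0x00 = bb7a89
  after D3: wrote 2B at 0x03 = 70b8
  after D4: wrote 6B at 0x0e = 8970b858e28a
  after D5: wrote 4B at 0x0c = bb7a8970
query mem[0x22]=0x20, mem[0x11]=0x58, mem[0x1d]=0xf3

MEM[0x22,0x11,0x1d] = 20 58 f3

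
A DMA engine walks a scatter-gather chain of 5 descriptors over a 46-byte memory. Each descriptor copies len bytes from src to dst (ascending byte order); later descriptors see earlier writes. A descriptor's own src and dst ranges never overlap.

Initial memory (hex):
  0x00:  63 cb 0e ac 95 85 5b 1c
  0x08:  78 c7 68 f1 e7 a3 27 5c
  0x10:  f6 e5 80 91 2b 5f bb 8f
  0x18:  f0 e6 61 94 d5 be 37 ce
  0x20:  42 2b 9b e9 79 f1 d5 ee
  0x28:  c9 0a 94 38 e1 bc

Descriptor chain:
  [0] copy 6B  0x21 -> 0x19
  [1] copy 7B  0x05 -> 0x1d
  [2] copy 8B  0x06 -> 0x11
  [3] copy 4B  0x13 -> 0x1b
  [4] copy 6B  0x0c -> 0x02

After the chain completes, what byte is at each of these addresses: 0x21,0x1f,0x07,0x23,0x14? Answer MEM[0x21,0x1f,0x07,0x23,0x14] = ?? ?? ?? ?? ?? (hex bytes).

[0] 0x21->0x19 len=6 : 2b 9b e9 79 f1 d5
[1] 0x05->0x1d len=7 : 85 5b 1c 78 c7 68 f1
[2] 0x06->0x11 len=8 : 5b 1c 78 c7 68 f1 e7 a3
[3] 0x13->0x1b len=4 : 78 c7 68 f1
[4] 0x0c->0x02 len=6 : e7 a3 27 5c f6 5b
query mem[0x21]=0xc7, mem[0x1f]=0x1c, mem[0x07]=0x5b, mem[0x23]=0xf1, mem[0x14]=0xc7

MEM[0x21,0x1f,0x07,0x23,0x14] = c7 1c 5b f1 c7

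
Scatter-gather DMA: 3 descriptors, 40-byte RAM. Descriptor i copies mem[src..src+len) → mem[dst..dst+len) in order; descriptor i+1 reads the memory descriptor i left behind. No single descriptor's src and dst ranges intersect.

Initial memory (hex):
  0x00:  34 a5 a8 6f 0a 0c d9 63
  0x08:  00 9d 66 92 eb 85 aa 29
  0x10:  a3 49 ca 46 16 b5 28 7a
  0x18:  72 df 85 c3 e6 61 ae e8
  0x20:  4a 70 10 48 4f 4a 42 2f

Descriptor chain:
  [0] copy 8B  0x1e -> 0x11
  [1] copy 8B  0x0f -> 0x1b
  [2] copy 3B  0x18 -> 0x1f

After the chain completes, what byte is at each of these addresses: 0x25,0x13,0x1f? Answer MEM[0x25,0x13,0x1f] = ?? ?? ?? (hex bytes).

  after D0: wrote 8B at 0x11 = aee84a7010484f4a
  after D1: wrote 8B at 0x1b = 29a3aee84a701048
  after D2: wrote 3B at 0x1f = 4adf85
query mem[0x25]=0x4a, mem[0x13]=0x4a, mem[0x1f]=0x4a

MEM[0x25,0x13,0x1f] = 4a 4a 4a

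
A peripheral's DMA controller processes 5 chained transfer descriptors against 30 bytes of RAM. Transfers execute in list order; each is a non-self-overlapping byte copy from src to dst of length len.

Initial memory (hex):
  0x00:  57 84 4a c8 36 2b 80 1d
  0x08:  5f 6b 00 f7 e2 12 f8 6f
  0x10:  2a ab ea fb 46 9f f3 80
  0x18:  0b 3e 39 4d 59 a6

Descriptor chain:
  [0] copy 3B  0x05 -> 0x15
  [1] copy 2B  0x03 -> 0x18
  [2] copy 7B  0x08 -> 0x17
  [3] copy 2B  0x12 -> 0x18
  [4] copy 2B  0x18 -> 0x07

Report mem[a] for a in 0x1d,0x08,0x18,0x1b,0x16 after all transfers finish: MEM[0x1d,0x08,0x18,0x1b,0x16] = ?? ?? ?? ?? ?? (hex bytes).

MEM[0x1d,0x08,0x18,0x1b,0x16] = f8 fb ea e2 80

D0: mem[0x15..0x17] <- [2b 80 1d]
D1: mem[0x18..0x19] <- [c8 36]
D2: mem[0x17..0x1d] <- [5f 6b 00 f7 e2 12 f8]
D3: mem[0x18..0x19] <- [ea fb]
D4: mem[0x07..0x08] <- [ea fb]
query mem[0x1d]=0xf8, mem[0x08]=0xfb, mem[0x18]=0xea, mem[0x1b]=0xe2, mem[0x16]=0x80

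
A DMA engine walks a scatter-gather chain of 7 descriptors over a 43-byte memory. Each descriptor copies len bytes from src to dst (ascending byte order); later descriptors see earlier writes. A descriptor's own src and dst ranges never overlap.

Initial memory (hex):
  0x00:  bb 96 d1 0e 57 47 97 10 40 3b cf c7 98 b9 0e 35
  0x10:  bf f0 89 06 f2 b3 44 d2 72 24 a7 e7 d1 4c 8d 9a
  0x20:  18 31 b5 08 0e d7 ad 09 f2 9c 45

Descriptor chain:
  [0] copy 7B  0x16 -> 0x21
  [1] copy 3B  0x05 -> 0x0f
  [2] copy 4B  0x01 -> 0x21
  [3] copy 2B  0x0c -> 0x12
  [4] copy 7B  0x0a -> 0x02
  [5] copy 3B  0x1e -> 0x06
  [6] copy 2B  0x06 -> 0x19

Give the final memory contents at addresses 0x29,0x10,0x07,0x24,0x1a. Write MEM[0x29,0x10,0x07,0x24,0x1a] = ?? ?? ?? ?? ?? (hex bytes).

MEM[0x29,0x10,0x07,0x24,0x1a] = 9c 97 9a 57 9a

[0] 0x16->0x21 len=7 : 44 d2 72 24 a7 e7 d1
[1] 0x05->0x0f len=3 : 47 97 10
[2] 0x01->0x21 len=4 : 96 d1 0e 57
[3] 0x0c->0x12 len=2 : 98 b9
[4] 0x0a->0x02 len=7 : cf c7 98 b9 0e 47 97
[5] 0x1e->0x06 len=3 : 8d 9a 18
[6] 0x06->0x19 len=2 : 8d 9a
query mem[0x29]=0x9c, mem[0x10]=0x97, mem[0x07]=0x9a, mem[0x24]=0x57, mem[0x1a]=0x9a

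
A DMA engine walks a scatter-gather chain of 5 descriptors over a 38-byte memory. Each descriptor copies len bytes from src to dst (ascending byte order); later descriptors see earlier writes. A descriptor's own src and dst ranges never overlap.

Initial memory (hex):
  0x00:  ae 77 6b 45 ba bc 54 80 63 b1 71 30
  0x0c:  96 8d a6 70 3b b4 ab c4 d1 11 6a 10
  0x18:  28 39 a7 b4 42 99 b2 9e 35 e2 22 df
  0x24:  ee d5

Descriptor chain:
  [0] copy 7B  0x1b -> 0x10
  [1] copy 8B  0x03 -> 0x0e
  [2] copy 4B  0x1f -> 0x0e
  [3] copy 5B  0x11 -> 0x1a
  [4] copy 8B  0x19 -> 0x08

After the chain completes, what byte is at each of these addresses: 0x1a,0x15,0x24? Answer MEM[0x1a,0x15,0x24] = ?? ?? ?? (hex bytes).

MEM[0x1a,0x15,0x24] = 22 71 ee

  after D0: wrote 7B at 0x10 = b44299b29e35e2
  after D1: wrote 8B at 0x0e = 45babc548063b171
  after D2: wrote 4B at 0x0e = 9e35e222
  after D3: wrote 5B at 0x1a = 228063b171
  after D4: wrote 8B at 0x08 = 39228063b1719e35
query mem[0x1a]=0x22, mem[0x15]=0x71, mem[0x24]=0xee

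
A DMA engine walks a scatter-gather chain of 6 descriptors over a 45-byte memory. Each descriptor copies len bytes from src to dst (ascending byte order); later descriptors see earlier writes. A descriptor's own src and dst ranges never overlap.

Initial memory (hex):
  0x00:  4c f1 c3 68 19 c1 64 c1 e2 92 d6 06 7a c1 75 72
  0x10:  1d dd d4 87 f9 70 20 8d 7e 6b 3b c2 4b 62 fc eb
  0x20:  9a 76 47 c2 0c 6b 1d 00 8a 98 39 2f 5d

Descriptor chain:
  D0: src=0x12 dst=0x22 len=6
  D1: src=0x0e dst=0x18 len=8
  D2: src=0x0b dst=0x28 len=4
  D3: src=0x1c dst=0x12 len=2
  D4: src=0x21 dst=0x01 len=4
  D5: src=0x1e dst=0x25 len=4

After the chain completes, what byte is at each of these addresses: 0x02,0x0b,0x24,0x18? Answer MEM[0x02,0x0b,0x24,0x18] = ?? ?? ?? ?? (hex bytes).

  after D0: wrote 6B at 0x22 = d487f970208d
  after D1: wrote 8B at 0x18 = 75721dddd487f970
  after D2: wrote 4B at 0x28 = 067ac175
  after D3: wrote 2B at 0x12 = d487
  after D4: wrote 4B at 0x01 = 76d487f9
  after D5: wrote 4B at 0x25 = f9709a76
query mem[0x02]=0xd4, mem[0x0b]=0x06, mem[0x24]=0xf9, mem[0x18]=0x75

MEM[0x02,0x0b,0x24,0x18] = d4 06 f9 75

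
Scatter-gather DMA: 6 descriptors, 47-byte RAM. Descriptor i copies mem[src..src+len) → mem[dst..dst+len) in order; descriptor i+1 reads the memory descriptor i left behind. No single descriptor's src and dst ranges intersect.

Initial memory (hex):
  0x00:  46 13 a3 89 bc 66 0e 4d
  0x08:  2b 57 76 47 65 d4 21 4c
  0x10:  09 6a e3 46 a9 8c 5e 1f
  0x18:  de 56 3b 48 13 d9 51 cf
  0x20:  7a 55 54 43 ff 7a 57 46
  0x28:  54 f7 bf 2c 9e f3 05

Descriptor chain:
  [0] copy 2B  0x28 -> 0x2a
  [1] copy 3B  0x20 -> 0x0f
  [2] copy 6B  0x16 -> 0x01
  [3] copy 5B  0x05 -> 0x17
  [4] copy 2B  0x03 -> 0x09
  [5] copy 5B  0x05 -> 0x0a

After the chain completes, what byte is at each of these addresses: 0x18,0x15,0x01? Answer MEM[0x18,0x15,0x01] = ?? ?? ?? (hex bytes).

#0 dst[0x2a+2] := {0x54,0xf7}
#1 dst[0x0f+3] := {0x7a,0x55,0x54}
#2 dst[0x01+6] := {0x5e,0x1f,0xde,0x56,0x3b,0x48}
#3 dst[0x17+5] := {0x3b,0x48,0x4d,0x2b,0x57}
#4 dst[0x09+2] := {0xde,0x56}
#5 dst[0x0a+5] := {0x3b,0x48,0x4d,0x2b,0xde}
query mem[0x18]=0x48, mem[0x15]=0x8c, mem[0x01]=0x5e

MEM[0x18,0x15,0x01] = 48 8c 5e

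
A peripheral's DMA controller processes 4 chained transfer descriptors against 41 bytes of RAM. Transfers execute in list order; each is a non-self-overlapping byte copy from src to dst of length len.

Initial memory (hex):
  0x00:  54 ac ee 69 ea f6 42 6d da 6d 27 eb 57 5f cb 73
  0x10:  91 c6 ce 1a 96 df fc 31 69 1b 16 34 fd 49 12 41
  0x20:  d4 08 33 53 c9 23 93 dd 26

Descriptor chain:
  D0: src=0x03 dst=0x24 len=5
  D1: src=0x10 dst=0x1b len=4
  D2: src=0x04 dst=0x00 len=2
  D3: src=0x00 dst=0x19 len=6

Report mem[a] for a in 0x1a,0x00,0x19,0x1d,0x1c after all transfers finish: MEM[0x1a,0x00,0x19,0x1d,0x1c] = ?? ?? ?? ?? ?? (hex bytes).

MEM[0x1a,0x00,0x19,0x1d,0x1c] = f6 ea ea ea 69

  after D0: wrote 5B at 0x24 = 69eaf6426d
  after D1: wrote 4B at 0x1b = 91c6ce1a
  after D2: wrote 2B at 0x00 = eaf6
  after D3: wrote 6B at 0x19 = eaf6ee69eaf6
query mem[0x1a]=0xf6, mem[0x00]=0xea, mem[0x19]=0xea, mem[0x1d]=0xea, mem[0x1c]=0x69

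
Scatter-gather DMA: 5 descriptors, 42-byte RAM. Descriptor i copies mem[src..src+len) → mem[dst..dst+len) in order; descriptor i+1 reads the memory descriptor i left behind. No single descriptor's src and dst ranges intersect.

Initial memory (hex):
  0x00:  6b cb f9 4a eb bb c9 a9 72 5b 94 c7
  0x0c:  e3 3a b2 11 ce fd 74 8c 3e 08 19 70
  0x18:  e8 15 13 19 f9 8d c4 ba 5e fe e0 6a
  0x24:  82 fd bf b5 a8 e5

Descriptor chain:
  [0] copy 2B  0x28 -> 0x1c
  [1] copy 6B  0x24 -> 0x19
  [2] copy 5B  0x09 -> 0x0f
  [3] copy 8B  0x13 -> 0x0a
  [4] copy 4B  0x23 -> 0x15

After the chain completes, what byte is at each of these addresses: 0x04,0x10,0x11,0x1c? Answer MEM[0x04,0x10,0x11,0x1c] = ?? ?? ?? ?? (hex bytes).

MEM[0x04,0x10,0x11,0x1c] = eb 82 fd b5

D0: mem[0x1c..0x1d] <- [a8 e5]
D1: mem[0x19..0x1e] <- [82 fd bf b5 a8 e5]
D2: mem[0x0f..0x13] <- [5b 94 c7 e3 3a]
D3: mem[0x0a..0x11] <- [3a 3e 08 19 70 e8 82 fd]
D4: mem[0x15..0x18] <- [6a 82 fd bf]
query mem[0x04]=0xeb, mem[0x10]=0x82, mem[0x11]=0xfd, mem[0x1c]=0xb5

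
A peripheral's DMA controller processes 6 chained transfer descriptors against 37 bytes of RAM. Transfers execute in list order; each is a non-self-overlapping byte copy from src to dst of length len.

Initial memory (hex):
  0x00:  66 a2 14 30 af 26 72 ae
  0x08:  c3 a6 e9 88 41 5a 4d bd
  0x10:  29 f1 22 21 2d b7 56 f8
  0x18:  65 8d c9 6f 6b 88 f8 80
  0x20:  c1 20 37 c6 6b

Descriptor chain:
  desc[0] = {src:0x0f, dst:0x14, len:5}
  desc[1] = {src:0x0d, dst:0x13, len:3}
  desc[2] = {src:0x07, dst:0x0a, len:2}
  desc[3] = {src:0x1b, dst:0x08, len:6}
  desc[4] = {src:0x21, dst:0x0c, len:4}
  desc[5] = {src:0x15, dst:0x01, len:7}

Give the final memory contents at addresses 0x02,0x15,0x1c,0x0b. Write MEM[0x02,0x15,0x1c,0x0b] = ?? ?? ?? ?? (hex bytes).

#0 dst[0x14+5] := {0xbd,0x29,0xf1,0x22,0x21}
#1 dst[0x13+3] := {0x5a,0x4d,0xbd}
#2 dst[0x0a+2] := {0xae,0xc3}
#3 dst[0x08+6] := {0x6f,0x6b,0x88,0xf8,0x80,0xc1}
#4 dst[0x0c+4] := {0x20,0x37,0xc6,0x6b}
#5 dst[0x01+7] := {0xbd,0xf1,0x22,0x21,0x8d,0xc9,0x6f}
query mem[0x02]=0xf1, mem[0x15]=0xbd, mem[0x1c]=0x6b, mem[0x0b]=0xf8

MEM[0x02,0x15,0x1c,0x0b] = f1 bd 6b f8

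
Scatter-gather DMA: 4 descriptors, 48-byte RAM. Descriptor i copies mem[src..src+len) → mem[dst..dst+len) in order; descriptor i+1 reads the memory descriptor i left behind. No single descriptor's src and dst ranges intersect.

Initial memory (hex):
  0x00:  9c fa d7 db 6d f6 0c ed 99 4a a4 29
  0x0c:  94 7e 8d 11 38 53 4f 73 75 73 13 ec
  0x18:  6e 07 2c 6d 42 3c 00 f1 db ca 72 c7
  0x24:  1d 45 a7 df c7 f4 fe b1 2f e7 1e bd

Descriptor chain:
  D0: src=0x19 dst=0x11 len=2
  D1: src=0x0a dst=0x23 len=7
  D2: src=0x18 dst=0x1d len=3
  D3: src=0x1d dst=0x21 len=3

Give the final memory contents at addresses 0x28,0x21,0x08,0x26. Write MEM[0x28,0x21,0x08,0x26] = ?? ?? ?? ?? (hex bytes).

D0: mem[0x11..0x12] <- [07 2c]
D1: mem[0x23..0x29] <- [a4 29 94 7e 8d 11 38]
D2: mem[0x1d..0x1f] <- [6e 07 2c]
D3: mem[0x21..0x23] <- [6e 07 2c]
query mem[0x28]=0x11, mem[0x21]=0x6e, mem[0x08]=0x99, mem[0x26]=0x7e

MEM[0x28,0x21,0x08,0x26] = 11 6e 99 7e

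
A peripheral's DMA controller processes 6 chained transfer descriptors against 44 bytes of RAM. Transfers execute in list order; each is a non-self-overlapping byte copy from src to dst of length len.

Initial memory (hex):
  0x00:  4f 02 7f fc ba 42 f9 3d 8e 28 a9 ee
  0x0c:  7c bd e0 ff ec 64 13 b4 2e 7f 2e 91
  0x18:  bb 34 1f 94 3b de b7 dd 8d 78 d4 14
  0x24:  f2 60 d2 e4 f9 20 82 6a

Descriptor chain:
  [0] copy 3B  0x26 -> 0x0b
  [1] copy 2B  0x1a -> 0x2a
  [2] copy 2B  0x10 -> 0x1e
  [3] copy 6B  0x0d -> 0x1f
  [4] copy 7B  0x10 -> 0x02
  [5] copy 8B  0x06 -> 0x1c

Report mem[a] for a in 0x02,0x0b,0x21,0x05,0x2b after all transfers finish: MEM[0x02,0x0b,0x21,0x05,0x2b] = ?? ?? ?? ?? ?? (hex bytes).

MEM[0x02,0x0b,0x21,0x05,0x2b] = ec d2 d2 b4 94

#0 dst[0x0b+3] := {0xd2,0xe4,0xf9}
#1 dst[0x2a+2] := {0x1f,0x94}
#2 dst[0x1e+2] := {0xec,0x64}
#3 dst[0x1f+6] := {0xf9,0xe0,0xff,0xec,0x64,0x13}
#4 dst[0x02+7] := {0xec,0x64,0x13,0xb4,0x2e,0x7f,0x2e}
#5 dst[0x1c+8] := {0x2e,0x7f,0x2e,0x28,0xa9,0xd2,0xe4,0xf9}
query mem[0x02]=0xec, mem[0x0b]=0xd2, mem[0x21]=0xd2, mem[0x05]=0xb4, mem[0x2b]=0x94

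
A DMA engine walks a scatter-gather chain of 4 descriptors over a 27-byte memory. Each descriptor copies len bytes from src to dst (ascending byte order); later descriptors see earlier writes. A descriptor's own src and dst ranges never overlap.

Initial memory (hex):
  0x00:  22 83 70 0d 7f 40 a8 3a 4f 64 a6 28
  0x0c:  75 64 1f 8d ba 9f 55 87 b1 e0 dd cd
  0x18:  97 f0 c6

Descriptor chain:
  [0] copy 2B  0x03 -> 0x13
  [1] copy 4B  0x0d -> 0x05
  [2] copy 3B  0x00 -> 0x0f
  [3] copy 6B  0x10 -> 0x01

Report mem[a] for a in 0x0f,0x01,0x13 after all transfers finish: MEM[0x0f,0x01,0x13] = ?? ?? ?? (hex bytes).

MEM[0x0f,0x01,0x13] = 22 83 0d

#0 dst[0x13+2] := {0x0d,0x7f}
#1 dst[0x05+4] := {0x64,0x1f,0x8d,0xba}
#2 dst[0x0f+3] := {0x22,0x83,0x70}
#3 dst[0x01+6] := {0x83,0x70,0x55,0x0d,0x7f,0xe0}
query mem[0x0f]=0x22, mem[0x01]=0x83, mem[0x13]=0x0d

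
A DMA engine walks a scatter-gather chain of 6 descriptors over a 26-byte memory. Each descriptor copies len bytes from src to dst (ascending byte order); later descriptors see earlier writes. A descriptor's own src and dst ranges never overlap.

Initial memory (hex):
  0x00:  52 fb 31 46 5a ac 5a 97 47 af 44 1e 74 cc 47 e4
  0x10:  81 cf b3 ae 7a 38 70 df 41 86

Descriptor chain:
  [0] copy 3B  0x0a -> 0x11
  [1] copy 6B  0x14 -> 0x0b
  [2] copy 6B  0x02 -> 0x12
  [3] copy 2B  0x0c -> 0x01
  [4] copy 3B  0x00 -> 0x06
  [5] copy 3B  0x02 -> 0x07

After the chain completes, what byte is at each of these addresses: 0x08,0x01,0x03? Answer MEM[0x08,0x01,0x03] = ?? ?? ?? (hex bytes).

D0: mem[0x11..0x13] <- [44 1e 74]
D1: mem[0x0b..0x10] <- [7a 38 70 df 41 86]
D2: mem[0x12..0x17] <- [31 46 5a ac 5a 97]
D3: mem[0x01..0x02] <- [38 70]
D4: mem[0x06..0x08] <- [52 38 70]
D5: mem[0x07..0x09] <- [70 46 5a]
query mem[0x08]=0x46, mem[0x01]=0x38, mem[0x03]=0x46

MEM[0x08,0x01,0x03] = 46 38 46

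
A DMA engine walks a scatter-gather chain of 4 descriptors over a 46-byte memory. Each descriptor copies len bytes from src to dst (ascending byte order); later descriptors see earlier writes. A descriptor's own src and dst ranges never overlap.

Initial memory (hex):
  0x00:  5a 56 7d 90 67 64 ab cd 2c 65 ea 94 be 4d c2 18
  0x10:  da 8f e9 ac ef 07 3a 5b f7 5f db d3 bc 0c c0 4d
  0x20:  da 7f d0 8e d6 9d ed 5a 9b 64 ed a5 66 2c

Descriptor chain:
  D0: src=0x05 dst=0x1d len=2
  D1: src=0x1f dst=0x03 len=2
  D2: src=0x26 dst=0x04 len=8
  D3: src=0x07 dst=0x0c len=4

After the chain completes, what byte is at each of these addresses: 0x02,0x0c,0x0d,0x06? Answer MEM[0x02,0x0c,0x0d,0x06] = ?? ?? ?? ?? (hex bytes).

MEM[0x02,0x0c,0x0d,0x06] = 7d 64 ed 9b

#0 dst[0x1d+2] := {0x64,0xab}
#1 dst[0x03+2] := {0x4d,0xda}
#2 dst[0x04+8] := {0xed,0x5a,0x9b,0x64,0xed,0xa5,0x66,0x2c}
#3 dst[0x0c+4] := {0x64,0xed,0xa5,0x66}
query mem[0x02]=0x7d, mem[0x0c]=0x64, mem[0x0d]=0xed, mem[0x06]=0x9b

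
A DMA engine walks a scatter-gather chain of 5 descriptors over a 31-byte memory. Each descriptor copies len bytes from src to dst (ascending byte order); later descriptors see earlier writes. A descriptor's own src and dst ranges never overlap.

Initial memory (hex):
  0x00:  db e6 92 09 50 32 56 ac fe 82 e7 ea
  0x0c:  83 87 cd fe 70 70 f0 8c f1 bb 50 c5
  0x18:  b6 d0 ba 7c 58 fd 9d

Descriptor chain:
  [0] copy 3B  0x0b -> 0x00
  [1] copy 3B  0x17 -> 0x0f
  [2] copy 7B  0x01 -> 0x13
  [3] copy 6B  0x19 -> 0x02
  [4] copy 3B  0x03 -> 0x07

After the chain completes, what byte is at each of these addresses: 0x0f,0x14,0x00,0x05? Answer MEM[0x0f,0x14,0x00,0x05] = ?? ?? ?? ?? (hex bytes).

D0: mem[0x00..0x02] <- [ea 83 87]
D1: mem[0x0f..0x11] <- [c5 b6 d0]
D2: mem[0x13..0x19] <- [83 87 09 50 32 56 ac]
D3: mem[0x02..0x07] <- [ac ba 7c 58 fd 9d]
D4: mem[0x07..0x09] <- [ba 7c 58]
query mem[0x0f]=0xc5, mem[0x14]=0x87, mem[0x00]=0xea, mem[0x05]=0x58

MEM[0x0f,0x14,0x00,0x05] = c5 87 ea 58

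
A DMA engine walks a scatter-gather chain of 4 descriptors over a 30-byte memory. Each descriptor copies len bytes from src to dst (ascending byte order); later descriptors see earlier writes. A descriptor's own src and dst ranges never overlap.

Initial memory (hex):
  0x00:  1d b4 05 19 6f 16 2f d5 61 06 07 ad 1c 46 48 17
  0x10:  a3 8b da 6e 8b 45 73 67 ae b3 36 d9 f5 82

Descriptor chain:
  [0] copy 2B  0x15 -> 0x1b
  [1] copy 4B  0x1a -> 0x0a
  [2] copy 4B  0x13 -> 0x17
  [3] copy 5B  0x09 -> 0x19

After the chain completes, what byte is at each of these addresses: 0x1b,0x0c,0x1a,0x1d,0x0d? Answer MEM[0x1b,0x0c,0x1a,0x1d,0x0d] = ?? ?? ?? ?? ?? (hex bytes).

  after D0: wrote 2B at 0x1b = 4573
  after D1: wrote 4B at 0x0a = 36457382
  after D2: wrote 4B at 0x17 = 6e8b4573
  after D3: wrote 5B at 0x19 = 0636457382
query mem[0x1b]=0x45, mem[0x0c]=0x73, mem[0x1a]=0x36, mem[0x1d]=0x82, mem[0x0d]=0x82

MEM[0x1b,0x0c,0x1a,0x1d,0x0d] = 45 73 36 82 82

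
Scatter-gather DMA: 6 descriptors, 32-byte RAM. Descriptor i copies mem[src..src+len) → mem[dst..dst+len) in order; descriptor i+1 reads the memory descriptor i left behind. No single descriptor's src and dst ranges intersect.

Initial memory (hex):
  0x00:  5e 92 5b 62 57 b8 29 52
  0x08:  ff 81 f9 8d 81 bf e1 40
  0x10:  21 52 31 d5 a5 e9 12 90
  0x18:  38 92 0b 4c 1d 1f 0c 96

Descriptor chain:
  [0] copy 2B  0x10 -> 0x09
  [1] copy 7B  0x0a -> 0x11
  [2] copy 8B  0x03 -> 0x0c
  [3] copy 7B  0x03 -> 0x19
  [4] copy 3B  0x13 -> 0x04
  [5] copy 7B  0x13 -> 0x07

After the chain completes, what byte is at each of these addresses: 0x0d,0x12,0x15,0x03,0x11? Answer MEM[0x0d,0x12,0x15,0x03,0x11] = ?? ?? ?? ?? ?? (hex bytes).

MEM[0x0d,0x12,0x15,0x03,0x11] = 62 21 e1 62 ff

#0 dst[0x09+2] := {0x21,0x52}
#1 dst[0x11+7] := {0x52,0x8d,0x81,0xbf,0xe1,0x40,0x21}
#2 dst[0x0c+8] := {0x62,0x57,0xb8,0x29,0x52,0xff,0x21,0x52}
#3 dst[0x19+7] := {0x62,0x57,0xb8,0x29,0x52,0xff,0x21}
#4 dst[0x04+3] := {0x52,0xbf,0xe1}
#5 dst[0x07+7] := {0x52,0xbf,0xe1,0x40,0x21,0x38,0x62}
query mem[0x0d]=0x62, mem[0x12]=0x21, mem[0x15]=0xe1, mem[0x03]=0x62, mem[0x11]=0xff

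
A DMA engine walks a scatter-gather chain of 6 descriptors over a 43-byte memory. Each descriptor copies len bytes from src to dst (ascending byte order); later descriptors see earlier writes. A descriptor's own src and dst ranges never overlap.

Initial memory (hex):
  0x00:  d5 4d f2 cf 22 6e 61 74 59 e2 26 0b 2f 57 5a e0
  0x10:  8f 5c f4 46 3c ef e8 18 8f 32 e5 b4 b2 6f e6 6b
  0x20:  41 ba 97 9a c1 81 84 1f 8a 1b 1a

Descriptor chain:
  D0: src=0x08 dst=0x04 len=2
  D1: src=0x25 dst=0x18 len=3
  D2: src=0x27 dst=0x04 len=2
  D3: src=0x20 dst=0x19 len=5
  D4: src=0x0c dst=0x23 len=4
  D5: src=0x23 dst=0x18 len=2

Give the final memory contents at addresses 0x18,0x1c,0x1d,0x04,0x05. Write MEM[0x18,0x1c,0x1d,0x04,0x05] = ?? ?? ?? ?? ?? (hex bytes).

MEM[0x18,0x1c,0x1d,0x04,0x05] = 2f 9a c1 1f 8a

[0] 0x08->0x04 len=2 : 59 e2
[1] 0x25->0x18 len=3 : 81 84 1f
[2] 0x27->0x04 len=2 : 1f 8a
[3] 0x20->0x19 len=5 : 41 ba 97 9a c1
[4] 0x0c->0x23 len=4 : 2f 57 5a e0
[5] 0x23->0x18 len=2 : 2f 57
query mem[0x18]=0x2f, mem[0x1c]=0x9a, mem[0x1d]=0xc1, mem[0x04]=0x1f, mem[0x05]=0x8a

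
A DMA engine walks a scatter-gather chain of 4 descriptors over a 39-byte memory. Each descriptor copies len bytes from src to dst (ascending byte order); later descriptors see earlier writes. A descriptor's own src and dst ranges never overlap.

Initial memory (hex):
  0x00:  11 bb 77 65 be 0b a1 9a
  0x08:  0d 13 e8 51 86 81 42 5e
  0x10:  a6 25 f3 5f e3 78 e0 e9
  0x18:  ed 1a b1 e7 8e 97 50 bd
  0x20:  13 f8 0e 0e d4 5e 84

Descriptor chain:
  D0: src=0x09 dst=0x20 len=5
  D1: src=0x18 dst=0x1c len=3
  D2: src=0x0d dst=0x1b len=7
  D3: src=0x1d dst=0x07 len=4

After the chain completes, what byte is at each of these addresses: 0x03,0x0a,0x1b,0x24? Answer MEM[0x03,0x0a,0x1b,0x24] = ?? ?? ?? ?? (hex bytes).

[0] 0x09->0x20 len=5 : 13 e8 51 86 81
[1] 0x18->0x1c len=3 : ed 1a b1
[2] 0x0d->0x1b len=7 : 81 42 5e a6 25 f3 5f
[3] 0x1d->0x07 len=4 : 5e a6 25 f3
query mem[0x03]=0x65, mem[0x0a]=0xf3, mem[0x1b]=0x81, mem[0x24]=0x81

MEM[0x03,0x0a,0x1b,0x24] = 65 f3 81 81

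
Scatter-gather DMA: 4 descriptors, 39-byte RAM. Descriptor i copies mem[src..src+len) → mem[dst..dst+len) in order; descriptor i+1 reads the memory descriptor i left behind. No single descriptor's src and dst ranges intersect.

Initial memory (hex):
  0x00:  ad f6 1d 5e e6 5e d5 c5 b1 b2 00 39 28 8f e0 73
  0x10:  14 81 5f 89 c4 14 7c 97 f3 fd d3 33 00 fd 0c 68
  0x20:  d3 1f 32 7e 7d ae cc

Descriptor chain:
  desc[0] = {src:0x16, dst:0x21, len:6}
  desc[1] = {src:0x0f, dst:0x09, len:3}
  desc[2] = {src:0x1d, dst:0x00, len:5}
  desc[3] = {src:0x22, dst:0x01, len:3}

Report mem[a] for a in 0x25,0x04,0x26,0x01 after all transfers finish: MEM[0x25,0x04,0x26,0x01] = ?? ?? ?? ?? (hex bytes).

MEM[0x25,0x04,0x26,0x01] = d3 7c 33 97

D0: mem[0x21..0x26] <- [7c 97 f3 fd d3 33]
D1: mem[0x09..0x0b] <- [73 14 81]
D2: mem[0x00..0x04] <- [fd 0c 68 d3 7c]
D3: mem[0x01..0x03] <- [97 f3 fd]
query mem[0x25]=0xd3, mem[0x04]=0x7c, mem[0x26]=0x33, mem[0x01]=0x97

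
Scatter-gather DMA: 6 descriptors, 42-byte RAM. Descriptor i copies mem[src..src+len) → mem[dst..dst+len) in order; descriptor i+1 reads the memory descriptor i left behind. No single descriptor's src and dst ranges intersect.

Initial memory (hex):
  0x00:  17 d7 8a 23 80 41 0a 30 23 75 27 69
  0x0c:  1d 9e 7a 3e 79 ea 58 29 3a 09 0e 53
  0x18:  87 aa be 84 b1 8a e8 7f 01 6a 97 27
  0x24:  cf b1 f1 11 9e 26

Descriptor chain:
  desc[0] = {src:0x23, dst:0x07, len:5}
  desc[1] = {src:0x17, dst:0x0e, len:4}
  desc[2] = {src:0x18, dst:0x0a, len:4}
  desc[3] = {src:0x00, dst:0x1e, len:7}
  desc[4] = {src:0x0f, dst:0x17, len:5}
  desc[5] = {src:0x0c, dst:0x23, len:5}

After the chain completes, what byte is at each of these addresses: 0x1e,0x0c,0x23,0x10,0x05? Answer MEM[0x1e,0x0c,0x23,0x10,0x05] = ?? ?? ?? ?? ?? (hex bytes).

D0: mem[0x07..0x0b] <- [27 cf b1 f1 11]
D1: mem[0x0e..0x11] <- [53 87 aa be]
D2: mem[0x0a..0x0d] <- [87 aa be 84]
D3: mem[0x1e..0x24] <- [17 d7 8a 23 80 41 0a]
D4: mem[0x17..0x1b] <- [87 aa be 58 29]
D5: mem[0x23..0x27] <- [be 84 53 87 aa]
query mem[0x1e]=0x17, mem[0x0c]=0xbe, mem[0x23]=0xbe, mem[0x10]=0xaa, mem[0x05]=0x41

MEM[0x1e,0x0c,0x23,0x10,0x05] = 17 be be aa 41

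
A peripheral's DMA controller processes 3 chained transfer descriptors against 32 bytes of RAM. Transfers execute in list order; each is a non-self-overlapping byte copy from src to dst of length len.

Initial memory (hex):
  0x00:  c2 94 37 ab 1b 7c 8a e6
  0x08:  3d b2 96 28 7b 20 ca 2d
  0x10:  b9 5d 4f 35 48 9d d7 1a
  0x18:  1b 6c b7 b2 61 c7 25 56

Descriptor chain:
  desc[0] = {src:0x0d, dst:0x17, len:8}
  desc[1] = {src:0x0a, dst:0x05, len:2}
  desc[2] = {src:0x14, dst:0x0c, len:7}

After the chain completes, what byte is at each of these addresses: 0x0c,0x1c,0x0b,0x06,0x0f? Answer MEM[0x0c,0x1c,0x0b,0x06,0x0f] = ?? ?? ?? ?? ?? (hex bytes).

D0: mem[0x17..0x1e] <- [20 ca 2d b9 5d 4f 35 48]
D1: mem[0x05..0x06] <- [96 28]
D2: mem[0x0c..0x12] <- [48 9d d7 20 ca 2d b9]
query mem[0x0c]=0x48, mem[0x1c]=0x4f, mem[0x0b]=0x28, mem[0x06]=0x28, mem[0x0f]=0x20

MEM[0x0c,0x1c,0x0b,0x06,0x0f] = 48 4f 28 28 20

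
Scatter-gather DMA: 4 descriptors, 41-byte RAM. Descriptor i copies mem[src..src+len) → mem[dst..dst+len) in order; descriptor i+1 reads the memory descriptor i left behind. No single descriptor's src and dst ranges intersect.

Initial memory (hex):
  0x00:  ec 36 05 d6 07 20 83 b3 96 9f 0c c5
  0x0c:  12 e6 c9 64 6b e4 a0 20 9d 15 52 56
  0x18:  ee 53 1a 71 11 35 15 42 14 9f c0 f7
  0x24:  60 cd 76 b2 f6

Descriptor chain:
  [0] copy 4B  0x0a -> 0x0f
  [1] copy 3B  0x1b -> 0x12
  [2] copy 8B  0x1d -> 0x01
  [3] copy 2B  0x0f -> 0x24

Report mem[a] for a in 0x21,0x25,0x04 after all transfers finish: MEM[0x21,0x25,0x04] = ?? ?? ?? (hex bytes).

[0] 0x0a->0x0f len=4 : 0c c5 12 e6
[1] 0x1b->0x12 len=3 : 71 11 35
[2] 0x1d->0x01 len=8 : 35 15 42 14 9f c0 f7 60
[3] 0x0f->0x24 len=2 : 0c c5
query mem[0x21]=0x9f, mem[0x25]=0xc5, mem[0x04]=0x14

MEM[0x21,0x25,0x04] = 9f c5 14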